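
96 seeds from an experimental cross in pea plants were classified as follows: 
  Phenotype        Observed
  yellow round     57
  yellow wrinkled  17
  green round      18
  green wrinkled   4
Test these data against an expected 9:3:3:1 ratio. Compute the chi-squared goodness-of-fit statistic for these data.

0.889

Expected counts for N = 96 under a 9:3:3:1 ratio (total parts = 16):
  yellow round: 96 × 9/16 = 54
  yellow wrinkled: 96 × 3/16 = 18
  green round: 96 × 3/16 = 18
  green wrinkled: 96 × 1/16 = 6
χ² = Σ (O − E)² / E
  yellow round: (57 − 54)² / 54 = 0.1667
  yellow wrinkled: (17 − 18)² / 18 = 0.0556
  green round: (18 − 18)² / 18 = 0.0000
  green wrinkled: (4 − 6)² / 6 = 0.6667
χ² = 0.1667 + 0.0556 + 0.0000 + 0.6667 = 0.889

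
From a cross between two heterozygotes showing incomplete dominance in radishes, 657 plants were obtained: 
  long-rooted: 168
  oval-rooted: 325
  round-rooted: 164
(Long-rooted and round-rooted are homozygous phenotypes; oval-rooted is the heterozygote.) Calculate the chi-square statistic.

0.123

With incomplete dominance, a heterozygote × heterozygote cross gives a 1:2:1 phenotypic ratio.
The 1:2:1 ratio has 4 parts, so with N = 657 the expected counts are:
  long-rooted: 657 × 1/4 = 164.25
  oval-rooted: 657 × 2/4 = 328.5
  round-rooted: 657 × 1/4 = 164.25
χ² = Σ (O − E)² / E
  long-rooted: (168 − 164.25)² / 164.25 = 0.0856
  oval-rooted: (325 − 328.5)² / 328.5 = 0.0373
  round-rooted: (164 − 164.25)² / 164.25 = 0.0004
χ² = 0.0856 + 0.0373 + 0.0004 = 0.1233 ≈ 0.123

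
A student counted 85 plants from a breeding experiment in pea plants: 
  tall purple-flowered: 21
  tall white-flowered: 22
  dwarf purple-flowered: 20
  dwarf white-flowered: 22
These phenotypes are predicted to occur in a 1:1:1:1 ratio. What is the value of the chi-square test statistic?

0.129

The 1:1:1:1 ratio has 4 parts, so with N = 85 the expected counts are:
  tall purple-flowered: 85 × 1/4 = 21.25
  tall white-flowered: 85 × 1/4 = 21.25
  dwarf purple-flowered: 85 × 1/4 = 21.25
  dwarf white-flowered: 85 × 1/4 = 21.25
χ² = Σ (O − E)² / E
  tall purple-flowered: (21 − 21.25)² / 21.25 = 0.0029
  tall white-flowered: (22 − 21.25)² / 21.25 = 0.0265
  dwarf purple-flowered: (20 − 21.25)² / 21.25 = 0.0735
  dwarf white-flowered: (22 − 21.25)² / 21.25 = 0.0265
χ² = 0.0029 + 0.0265 + 0.0735 + 0.0265 = 0.1294 ≈ 0.129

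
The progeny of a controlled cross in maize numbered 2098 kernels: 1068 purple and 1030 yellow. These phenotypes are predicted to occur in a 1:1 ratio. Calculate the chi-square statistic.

Under the 1:1 hypothesis (Σ ratio = 2, N = 2098):
  purple: 2098 × 1/2 = 1049
  yellow: 2098 × 1/2 = 1049
χ² = Σ (O − E)² / E
  purple: (1068 − 1049)² / 1049 = 0.3441
  yellow: (1030 − 1049)² / 1049 = 0.3441
χ² = 0.3441 + 0.3441 = 0.6882 ≈ 0.688

0.688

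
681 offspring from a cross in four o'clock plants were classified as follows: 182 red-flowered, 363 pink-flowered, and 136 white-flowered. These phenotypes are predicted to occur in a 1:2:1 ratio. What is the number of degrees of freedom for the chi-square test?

A goodness-of-fit test with 3 phenotype classes has df = 3 − 1 = 2.

2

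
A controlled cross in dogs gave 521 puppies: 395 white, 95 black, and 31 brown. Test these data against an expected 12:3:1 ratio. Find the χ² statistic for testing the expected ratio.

The 12:3:1 ratio has 16 parts, so with N = 521 the expected counts are:
  white: 521 × 12/16 = 390.75
  black: 521 × 3/16 = 97.6875
  brown: 521 × 1/16 = 32.5625
χ² = Σ (O − E)² / E
  white: (395 − 390.75)² / 390.75 = 0.0462
  black: (95 − 97.6875)² / 97.6875 = 0.0739
  brown: (31 − 32.5625)² / 32.5625 = 0.0750
χ² = 0.0462 + 0.0739 + 0.0750 = 0.1951 ≈ 0.195

0.195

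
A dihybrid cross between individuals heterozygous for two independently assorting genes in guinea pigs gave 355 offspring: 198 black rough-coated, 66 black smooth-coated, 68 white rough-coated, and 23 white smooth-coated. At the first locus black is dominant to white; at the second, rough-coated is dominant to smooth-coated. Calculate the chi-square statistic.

0.080

A dihybrid F₂ with independent assortment and complete dominance at both loci gives a 9:3:3:1 phenotypic ratio.
Total ratio parts = 16. Expected numbers out of 355:
  black rough-coated: 355 × 9/16 = 199.6875
  black smooth-coated: 355 × 3/16 = 66.5625
  white rough-coated: 355 × 3/16 = 66.5625
  white smooth-coated: 355 × 1/16 = 22.1875
χ² = Σ (O − E)² / E
  black rough-coated: (198 − 199.6875)² / 199.6875 = 0.0143
  black smooth-coated: (66 − 66.5625)² / 66.5625 = 0.0048
  white rough-coated: (68 − 66.5625)² / 66.5625 = 0.0310
  white smooth-coated: (23 − 22.1875)² / 22.1875 = 0.0298
χ² = 0.0143 + 0.0048 + 0.0310 + 0.0298 = 0.0799 ≈ 0.080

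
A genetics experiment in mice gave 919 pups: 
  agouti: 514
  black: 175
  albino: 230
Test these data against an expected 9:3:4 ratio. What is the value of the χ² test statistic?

Total ratio parts = 16. Expected numbers out of 919:
  agouti: 919 × 9/16 = 516.9375
  black: 919 × 3/16 = 172.3125
  albino: 919 × 4/16 = 229.75
χ² = Σ (O − E)² / E
  agouti: (514 − 516.9375)² / 516.9375 = 0.0167
  black: (175 − 172.3125)² / 172.3125 = 0.0419
  albino: (230 − 229.75)² / 229.75 = 0.0003
χ² = 0.0167 + 0.0419 + 0.0003 = 0.0589 ≈ 0.059

0.059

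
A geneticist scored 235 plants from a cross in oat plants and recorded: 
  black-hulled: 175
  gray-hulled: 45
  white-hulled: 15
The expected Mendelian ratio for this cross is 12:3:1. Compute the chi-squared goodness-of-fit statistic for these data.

0.035

Under the 12:3:1 hypothesis (Σ ratio = 16, N = 235):
  black-hulled: 235 × 12/16 = 176.25
  gray-hulled: 235 × 3/16 = 44.0625
  white-hulled: 235 × 1/16 = 14.6875
χ² = Σ (O − E)² / E
  black-hulled: (175 − 176.25)² / 176.25 = 0.0089
  gray-hulled: (45 − 44.0625)² / 44.0625 = 0.0199
  white-hulled: (15 − 14.6875)² / 14.6875 = 0.0066
χ² = 0.0089 + 0.0199 + 0.0066 = 0.0354 ≈ 0.035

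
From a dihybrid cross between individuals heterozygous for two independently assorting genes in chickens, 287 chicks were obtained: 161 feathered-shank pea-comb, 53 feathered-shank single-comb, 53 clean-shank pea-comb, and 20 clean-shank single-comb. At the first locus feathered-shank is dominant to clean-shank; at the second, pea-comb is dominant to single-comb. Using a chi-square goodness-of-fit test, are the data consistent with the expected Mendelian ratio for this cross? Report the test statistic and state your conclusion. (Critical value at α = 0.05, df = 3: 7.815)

0.263; consistent

A dihybrid F₂ with independent assortment and complete dominance at both loci gives a 9:3:3:1 phenotypic ratio.
Expected counts for N = 287 under a 9:3:3:1 ratio (total parts = 16):
  feathered-shank pea-comb: 287 × 9/16 = 161.4375
  feathered-shank single-comb: 287 × 3/16 = 53.8125
  clean-shank pea-comb: 287 × 3/16 = 53.8125
  clean-shank single-comb: 287 × 1/16 = 17.9375
χ² = Σ (O − E)² / E
  feathered-shank pea-comb: (161 − 161.4375)² / 161.4375 = 0.0012
  feathered-shank single-comb: (53 − 53.8125)² / 53.8125 = 0.0123
  clean-shank pea-comb: (53 − 53.8125)² / 53.8125 = 0.0123
  clean-shank single-comb: (20 − 17.9375)² / 17.9375 = 0.2372
χ² = 0.0012 + 0.0123 + 0.0123 + 0.2372 = 0.263
Degrees of freedom = 4 − 1 = 3; critical value at α = 0.05 is 7.815.
Since 0.263 < 7.815, we fail to reject the null hypothesis — the data are consistent with the 9:3:3:1 ratio.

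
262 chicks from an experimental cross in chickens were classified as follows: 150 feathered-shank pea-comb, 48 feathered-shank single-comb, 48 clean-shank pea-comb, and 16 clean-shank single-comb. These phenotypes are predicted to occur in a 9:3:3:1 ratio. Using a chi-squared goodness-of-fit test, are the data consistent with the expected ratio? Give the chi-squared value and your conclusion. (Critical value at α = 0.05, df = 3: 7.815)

0.107; consistent

Expected counts for N = 262 under a 9:3:3:1 ratio (total parts = 16):
  feathered-shank pea-comb: 262 × 9/16 = 147.375
  feathered-shank single-comb: 262 × 3/16 = 49.125
  clean-shank pea-comb: 262 × 3/16 = 49.125
  clean-shank single-comb: 262 × 1/16 = 16.375
χ² = Σ (O − E)² / E
  feathered-shank pea-comb: (150 − 147.375)² / 147.375 = 0.0468
  feathered-shank single-comb: (48 − 49.125)² / 49.125 = 0.0258
  clean-shank pea-comb: (48 − 49.125)² / 49.125 = 0.0258
  clean-shank single-comb: (16 − 16.375)² / 16.375 = 0.0086
χ² = 0.0468 + 0.0258 + 0.0258 + 0.0086 = 0.107
Degrees of freedom = 4 − 1 = 3; critical value at α = 0.05 is 7.815.
Since 0.107 < 7.815, we fail to reject the null hypothesis — the data are consistent with the 9:3:3:1 ratio.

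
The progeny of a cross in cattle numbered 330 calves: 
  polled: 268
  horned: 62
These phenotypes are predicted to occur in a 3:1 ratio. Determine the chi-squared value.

6.792

Total ratio parts = 4. Expected numbers out of 330:
  polled: 330 × 3/4 = 247.5
  horned: 330 × 1/4 = 82.5
χ² = Σ (O − E)² / E
  polled: (268 − 247.5)² / 247.5 = 1.6980
  horned: (62 − 82.5)² / 82.5 = 5.0939
χ² = 1.6980 + 5.0939 = 6.7919 ≈ 6.792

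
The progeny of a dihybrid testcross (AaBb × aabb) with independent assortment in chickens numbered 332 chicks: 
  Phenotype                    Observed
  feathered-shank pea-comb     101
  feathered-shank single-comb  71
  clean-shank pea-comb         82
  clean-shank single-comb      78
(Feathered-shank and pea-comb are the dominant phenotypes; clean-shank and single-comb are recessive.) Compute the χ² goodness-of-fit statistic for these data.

A dihybrid testcross with independent assortment gives a 1:1:1:1 ratio.
The 1:1:1:1 ratio has 4 parts, so with N = 332 the expected counts are:
  feathered-shank pea-comb: 332 × 1/4 = 83
  feathered-shank single-comb: 332 × 1/4 = 83
  clean-shank pea-comb: 332 × 1/4 = 83
  clean-shank single-comb: 332 × 1/4 = 83
χ² = Σ (O − E)² / E
  feathered-shank pea-comb: (101 − 83)² / 83 = 3.9036
  feathered-shank single-comb: (71 − 83)² / 83 = 1.7349
  clean-shank pea-comb: (82 − 83)² / 83 = 0.0120
  clean-shank single-comb: (78 − 83)² / 83 = 0.3012
χ² = 3.9036 + 1.7349 + 0.0120 + 0.3012 = 5.9517 ≈ 5.952

5.952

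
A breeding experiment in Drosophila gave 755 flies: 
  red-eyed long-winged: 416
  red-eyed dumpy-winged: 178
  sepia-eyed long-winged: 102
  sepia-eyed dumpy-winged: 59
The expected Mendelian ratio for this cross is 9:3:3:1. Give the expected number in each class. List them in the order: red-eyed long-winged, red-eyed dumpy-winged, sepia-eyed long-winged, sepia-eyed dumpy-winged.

424.6875, 141.5625, 141.5625, 47.1875

Under the 9:3:3:1 hypothesis (Σ ratio = 16, N = 755):
  red-eyed long-winged: 755 × 9/16 = 424.6875
  red-eyed dumpy-winged: 755 × 3/16 = 141.5625
  sepia-eyed long-winged: 755 × 3/16 = 141.5625
  sepia-eyed dumpy-winged: 755 × 1/16 = 47.1875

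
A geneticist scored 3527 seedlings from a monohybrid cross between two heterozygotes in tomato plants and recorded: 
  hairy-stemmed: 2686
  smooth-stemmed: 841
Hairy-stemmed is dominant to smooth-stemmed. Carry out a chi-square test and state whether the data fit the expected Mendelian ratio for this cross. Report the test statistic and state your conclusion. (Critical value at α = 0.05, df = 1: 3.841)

For a monohybrid cross between heterozygotes with complete dominance, the expected phenotypic ratio is 3:1.
Under the 3:1 hypothesis (Σ ratio = 4, N = 3527):
  hairy-stemmed: 3527 × 3/4 = 2645.25
  smooth-stemmed: 3527 × 1/4 = 881.75
χ² = Σ (O − E)² / E
  hairy-stemmed: (2686 − 2645.25)² / 2645.25 = 0.6278
  smooth-stemmed: (841 − 881.75)² / 881.75 = 1.8833
χ² = 0.6278 + 1.8833 = 2.5111 ≈ 2.511
Degrees of freedom = 2 − 1 = 1; critical value at α = 0.05 is 3.841.
Since 2.511 < 3.841, we fail to reject the null hypothesis — the data are consistent with the 3:1 ratio.

2.511; consistent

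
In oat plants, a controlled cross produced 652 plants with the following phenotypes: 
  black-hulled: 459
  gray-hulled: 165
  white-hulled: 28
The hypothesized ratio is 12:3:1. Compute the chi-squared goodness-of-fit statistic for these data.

Under the 12:3:1 hypothesis (Σ ratio = 16, N = 652):
  black-hulled: 652 × 12/16 = 489
  gray-hulled: 652 × 3/16 = 122.25
  white-hulled: 652 × 1/16 = 40.75
χ² = Σ (O − E)² / E
  black-hulled: (459 − 489)² / 489 = 1.8405
  gray-hulled: (165 − 122.25)² / 122.25 = 14.9494
  white-hulled: (28 − 40.75)² / 40.75 = 3.9893
χ² = 1.8405 + 14.9494 + 3.9893 = 20.7792 ≈ 20.779

20.779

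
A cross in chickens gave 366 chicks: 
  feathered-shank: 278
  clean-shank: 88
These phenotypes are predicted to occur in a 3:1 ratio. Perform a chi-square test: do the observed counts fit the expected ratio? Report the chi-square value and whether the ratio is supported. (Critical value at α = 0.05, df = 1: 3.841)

Under the 3:1 hypothesis (Σ ratio = 4, N = 366):
  feathered-shank: 366 × 3/4 = 274.5
  clean-shank: 366 × 1/4 = 91.5
χ² = Σ (O − E)² / E
  feathered-shank: (278 − 274.5)² / 274.5 = 0.0446
  clean-shank: (88 − 91.5)² / 91.5 = 0.1339
χ² = 0.0446 + 0.1339 = 0.1785 ≈ 0.179
Degrees of freedom = 2 − 1 = 1; critical value at α = 0.05 is 3.841.
Since 0.179 < 3.841, we fail to reject the null hypothesis — the data are consistent with the 3:1 ratio.

0.179; consistent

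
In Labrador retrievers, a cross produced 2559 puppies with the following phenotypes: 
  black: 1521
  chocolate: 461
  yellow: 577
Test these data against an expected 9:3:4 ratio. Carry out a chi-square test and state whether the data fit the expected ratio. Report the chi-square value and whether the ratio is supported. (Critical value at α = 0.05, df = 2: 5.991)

11.514; not consistent

Total ratio parts = 16. Expected numbers out of 2559:
  black: 2559 × 9/16 = 1439.4375
  chocolate: 2559 × 3/16 = 479.8125
  yellow: 2559 × 4/16 = 639.75
χ² = Σ (O − E)² / E
  black: (1521 − 1439.4375)² / 1439.4375 = 4.6216
  chocolate: (461 − 479.8125)² / 479.8125 = 0.7376
  yellow: (577 − 639.75)² / 639.75 = 6.1548
χ² = 4.6216 + 0.7376 + 6.1548 = 11.514
Degrees of freedom = 3 − 1 = 2; critical value at α = 0.05 is 5.991.
Since 11.514 > 5.991, we reject the null hypothesis — the data do not fit the 9:3:4 ratio.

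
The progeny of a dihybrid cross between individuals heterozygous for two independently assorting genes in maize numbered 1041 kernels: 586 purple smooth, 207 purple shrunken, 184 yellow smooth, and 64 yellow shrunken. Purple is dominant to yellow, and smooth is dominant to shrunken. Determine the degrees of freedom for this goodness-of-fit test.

3

A dihybrid F₂ with independent assortment and complete dominance at both loci gives a 9:3:3:1 phenotypic ratio.
A goodness-of-fit test with 4 phenotype classes has df = 4 − 1 = 3.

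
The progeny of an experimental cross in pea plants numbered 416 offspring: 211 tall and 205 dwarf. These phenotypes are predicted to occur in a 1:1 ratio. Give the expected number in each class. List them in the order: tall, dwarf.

208, 208

The 1:1 ratio has 2 parts, so with N = 416 the expected counts are:
  tall: 416 × 1/2 = 208
  dwarf: 416 × 1/2 = 208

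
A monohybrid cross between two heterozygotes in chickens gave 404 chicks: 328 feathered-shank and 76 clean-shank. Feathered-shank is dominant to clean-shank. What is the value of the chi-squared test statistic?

For a monohybrid cross between heterozygotes with complete dominance, the expected phenotypic ratio is 3:1.
The 3:1 ratio has 4 parts, so with N = 404 the expected counts are:
  feathered-shank: 404 × 3/4 = 303
  clean-shank: 404 × 1/4 = 101
χ² = Σ (O − E)² / E
  feathered-shank: (328 − 303)² / 303 = 2.0627
  clean-shank: (76 − 101)² / 101 = 6.1881
χ² = 2.0627 + 6.1881 = 8.2508 ≈ 8.251

8.251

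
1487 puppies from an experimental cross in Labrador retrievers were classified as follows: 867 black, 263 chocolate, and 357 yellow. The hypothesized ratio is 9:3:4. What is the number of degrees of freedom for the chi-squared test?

2

A goodness-of-fit test with 3 phenotype classes has df = 3 − 1 = 2.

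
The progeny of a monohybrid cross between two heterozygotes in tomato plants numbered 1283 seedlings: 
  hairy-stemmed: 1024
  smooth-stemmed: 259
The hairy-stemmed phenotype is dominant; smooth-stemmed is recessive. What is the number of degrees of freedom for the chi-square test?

1

For a monohybrid cross between heterozygotes with complete dominance, the expected phenotypic ratio is 3:1.
A goodness-of-fit test with 2 phenotype classes has df = 2 − 1 = 1.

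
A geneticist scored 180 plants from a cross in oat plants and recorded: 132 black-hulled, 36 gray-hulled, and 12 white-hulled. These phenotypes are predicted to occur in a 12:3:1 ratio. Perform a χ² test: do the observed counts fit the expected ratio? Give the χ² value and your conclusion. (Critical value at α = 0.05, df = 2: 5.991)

0.267; consistent

Expected counts for N = 180 under a 12:3:1 ratio (total parts = 16):
  black-hulled: 180 × 12/16 = 135
  gray-hulled: 180 × 3/16 = 33.75
  white-hulled: 180 × 1/16 = 11.25
χ² = Σ (O − E)² / E
  black-hulled: (132 − 135)² / 135 = 0.0667
  gray-hulled: (36 − 33.75)² / 33.75 = 0.1500
  white-hulled: (12 − 11.25)² / 11.25 = 0.0500
χ² = 0.0667 + 0.1500 + 0.0500 = 0.2667 ≈ 0.267
Degrees of freedom = 3 − 1 = 2; critical value at α = 0.05 is 5.991.
Since 0.267 < 5.991, we fail to reject the null hypothesis — the data are consistent with the 12:3:1 ratio.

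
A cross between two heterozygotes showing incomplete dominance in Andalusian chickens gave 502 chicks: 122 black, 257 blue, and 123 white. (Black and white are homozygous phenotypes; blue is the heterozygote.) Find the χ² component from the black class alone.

With incomplete dominance, a heterozygote × heterozygote cross gives a 1:2:1 phenotypic ratio.
Total ratio parts = 4. Expected numbers out of 502:
  black: 502 × 1/4 = 125.5
  blue: 502 × 2/4 = 251
  white: 502 × 1/4 = 125.5
Contribution of black: (122 − 125.5)² / 125.5 = 0.0976

0.098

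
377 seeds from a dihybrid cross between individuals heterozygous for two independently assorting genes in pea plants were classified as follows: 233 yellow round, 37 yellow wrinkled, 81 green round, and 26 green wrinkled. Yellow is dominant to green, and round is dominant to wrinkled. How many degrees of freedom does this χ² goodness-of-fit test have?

A dihybrid F₂ with independent assortment and complete dominance at both loci gives a 9:3:3:1 phenotypic ratio.
A goodness-of-fit test with 4 phenotype classes has df = 4 − 1 = 3.

3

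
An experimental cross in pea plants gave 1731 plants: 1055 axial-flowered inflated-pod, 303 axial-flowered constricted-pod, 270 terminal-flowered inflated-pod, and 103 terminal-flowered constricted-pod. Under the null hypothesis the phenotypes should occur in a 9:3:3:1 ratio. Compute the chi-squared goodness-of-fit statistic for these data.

Under the 9:3:3:1 hypothesis (Σ ratio = 16, N = 1731):
  axial-flowered inflated-pod: 1731 × 9/16 = 973.6875
  axial-flowered constricted-pod: 1731 × 3/16 = 324.5625
  terminal-flowered inflated-pod: 1731 × 3/16 = 324.5625
  terminal-flowered constricted-pod: 1731 × 1/16 = 108.1875
χ² = Σ (O − E)² / E
  axial-flowered inflated-pod: (1055 − 973.6875)² / 973.6875 = 6.7904
  axial-flowered constricted-pod: (303 − 324.5625)² / 324.5625 = 1.4325
  terminal-flowered inflated-pod: (270 − 324.5625)² / 324.5625 = 9.1726
  terminal-flowered constricted-pod: (103 − 108.1875)² / 108.1875 = 0.2487
χ² = 6.7904 + 1.4325 + 9.1726 + 0.2487 = 17.6442 ≈ 17.644

17.644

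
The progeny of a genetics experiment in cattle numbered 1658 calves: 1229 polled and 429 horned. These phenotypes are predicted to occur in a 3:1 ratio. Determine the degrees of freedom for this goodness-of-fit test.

A goodness-of-fit test with 2 phenotype classes has df = 2 − 1 = 1.

1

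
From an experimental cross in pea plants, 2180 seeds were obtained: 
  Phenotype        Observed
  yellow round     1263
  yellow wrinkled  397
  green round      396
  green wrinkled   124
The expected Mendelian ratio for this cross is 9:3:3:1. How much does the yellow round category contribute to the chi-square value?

1.101

Under the 9:3:3:1 hypothesis (Σ ratio = 16, N = 2180):
  yellow round: 2180 × 9/16 = 1226.25
  yellow wrinkled: 2180 × 3/16 = 408.75
  green round: 2180 × 3/16 = 408.75
  green wrinkled: 2180 × 1/16 = 136.25
Contribution of yellow round: (1263 − 1226.25)² / 1226.25 = 1.1014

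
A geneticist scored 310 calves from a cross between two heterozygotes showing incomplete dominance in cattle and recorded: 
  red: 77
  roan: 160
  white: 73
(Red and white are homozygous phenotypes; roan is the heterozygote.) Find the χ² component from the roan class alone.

With incomplete dominance, a heterozygote × heterozygote cross gives a 1:2:1 phenotypic ratio.
Expected counts for N = 310 under a 1:2:1 ratio (total parts = 4):
  red: 310 × 1/4 = 77.5
  roan: 310 × 2/4 = 155
  white: 310 × 1/4 = 77.5
Contribution of roan: (160 − 155)² / 155 = 0.1613

0.161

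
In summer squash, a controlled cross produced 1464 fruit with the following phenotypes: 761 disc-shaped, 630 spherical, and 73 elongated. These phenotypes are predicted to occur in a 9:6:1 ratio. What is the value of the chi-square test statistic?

The 9:6:1 ratio has 16 parts, so with N = 1464 the expected counts are:
  disc-shaped: 1464 × 9/16 = 823.5
  spherical: 1464 × 6/16 = 549
  elongated: 1464 × 1/16 = 91.5
χ² = Σ (O − E)² / E
  disc-shaped: (761 − 823.5)² / 823.5 = 4.7435
  spherical: (630 − 549)² / 549 = 11.9508
  elongated: (73 − 91.5)² / 91.5 = 3.7404
χ² = 4.7435 + 11.9508 + 3.7404 = 20.4347 ≈ 20.435

20.435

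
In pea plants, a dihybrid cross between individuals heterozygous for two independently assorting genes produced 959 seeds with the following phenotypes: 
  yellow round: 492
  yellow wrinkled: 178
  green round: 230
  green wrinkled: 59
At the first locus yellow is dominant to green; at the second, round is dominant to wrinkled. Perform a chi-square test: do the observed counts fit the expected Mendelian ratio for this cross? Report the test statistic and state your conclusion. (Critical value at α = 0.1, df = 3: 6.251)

A dihybrid F₂ with independent assortment and complete dominance at both loci gives a 9:3:3:1 phenotypic ratio.
The 9:3:3:1 ratio has 16 parts, so with N = 959 the expected counts are:
  yellow round: 959 × 9/16 = 539.4375
  yellow wrinkled: 959 × 3/16 = 179.8125
  green round: 959 × 3/16 = 179.8125
  green wrinkled: 959 × 1/16 = 59.9375
χ² = Σ (O − E)² / E
  yellow round: (492 − 539.4375)² / 539.4375 = 4.1716
  yellow wrinkled: (178 − 179.8125)² / 179.8125 = 0.0183
  green round: (230 − 179.8125)² / 179.8125 = 14.0078
  green wrinkled: (59 − 59.9375)² / 59.9375 = 0.0147
χ² = 4.1716 + 0.0183 + 14.0078 + 0.0147 = 18.2124 ≈ 18.212
Degrees of freedom = 4 − 1 = 3; critical value at α = 0.1 is 6.251.
Since 18.212 > 6.251, we reject the null hypothesis — the data do not fit the 9:3:3:1 ratio.

18.212; not consistent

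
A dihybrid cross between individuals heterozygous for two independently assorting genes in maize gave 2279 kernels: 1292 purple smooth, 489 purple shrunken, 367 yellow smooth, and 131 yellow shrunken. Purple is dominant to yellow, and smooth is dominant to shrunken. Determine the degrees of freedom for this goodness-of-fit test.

A dihybrid F₂ with independent assortment and complete dominance at both loci gives a 9:3:3:1 phenotypic ratio.
A goodness-of-fit test with 4 phenotype classes has df = 4 − 1 = 3.

3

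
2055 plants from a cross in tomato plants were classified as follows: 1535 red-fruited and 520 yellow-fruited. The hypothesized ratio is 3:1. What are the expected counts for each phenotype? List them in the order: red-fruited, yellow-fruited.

1541.25, 513.75

Total ratio parts = 4. Expected numbers out of 2055:
  red-fruited: 2055 × 3/4 = 1541.25
  yellow-fruited: 2055 × 1/4 = 513.75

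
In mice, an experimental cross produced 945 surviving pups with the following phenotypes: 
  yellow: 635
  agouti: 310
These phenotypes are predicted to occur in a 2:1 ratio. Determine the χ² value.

0.119

Expected counts for N = 945 under a 2:1 ratio (total parts = 3):
  yellow: 945 × 2/3 = 630
  agouti: 945 × 1/3 = 315
χ² = Σ (O − E)² / E
  yellow: (635 − 630)² / 630 = 0.0397
  agouti: (310 − 315)² / 315 = 0.0794
χ² = 0.0397 + 0.0794 = 0.1191 ≈ 0.119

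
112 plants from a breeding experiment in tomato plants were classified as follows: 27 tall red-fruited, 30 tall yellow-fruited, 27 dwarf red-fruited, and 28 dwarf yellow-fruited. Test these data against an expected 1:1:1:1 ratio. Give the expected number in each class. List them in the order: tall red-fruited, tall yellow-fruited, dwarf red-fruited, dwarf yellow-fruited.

The 1:1:1:1 ratio has 4 parts, so with N = 112 the expected counts are:
  tall red-fruited: 112 × 1/4 = 28
  tall yellow-fruited: 112 × 1/4 = 28
  dwarf red-fruited: 112 × 1/4 = 28
  dwarf yellow-fruited: 112 × 1/4 = 28

28, 28, 28, 28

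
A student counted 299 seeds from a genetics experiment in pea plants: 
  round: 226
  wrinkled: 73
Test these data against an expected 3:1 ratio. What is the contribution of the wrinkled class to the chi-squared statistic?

0.041

Expected counts for N = 299 under a 3:1 ratio (total parts = 4):
  round: 299 × 3/4 = 224.25
  wrinkled: 299 × 1/4 = 74.75
Contribution of wrinkled: (73 − 74.75)² / 74.75 = 0.0410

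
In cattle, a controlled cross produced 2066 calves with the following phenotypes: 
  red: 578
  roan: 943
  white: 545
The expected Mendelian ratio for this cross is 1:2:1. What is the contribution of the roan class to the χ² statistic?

7.841

Expected counts for N = 2066 under a 1:2:1 ratio (total parts = 4):
  red: 2066 × 1/4 = 516.5
  roan: 2066 × 2/4 = 1033
  white: 2066 × 1/4 = 516.5
Contribution of roan: (943 − 1033)² / 1033 = 7.8412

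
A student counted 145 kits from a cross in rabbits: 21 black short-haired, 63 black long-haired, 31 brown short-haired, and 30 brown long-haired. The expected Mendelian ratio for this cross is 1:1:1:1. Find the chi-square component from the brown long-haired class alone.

1.078

Total ratio parts = 4. Expected numbers out of 145:
  black short-haired: 145 × 1/4 = 36.25
  black long-haired: 145 × 1/4 = 36.25
  brown short-haired: 145 × 1/4 = 36.25
  brown long-haired: 145 × 1/4 = 36.25
Contribution of brown long-haired: (30 − 36.25)² / 36.25 = 1.0776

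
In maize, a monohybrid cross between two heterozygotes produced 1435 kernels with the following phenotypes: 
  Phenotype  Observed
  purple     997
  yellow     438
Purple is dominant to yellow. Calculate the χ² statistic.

For a monohybrid cross between heterozygotes with complete dominance, the expected phenotypic ratio is 3:1.
Expected counts for N = 1435 under a 3:1 ratio (total parts = 4):
  purple: 1435 × 3/4 = 1076.25
  yellow: 1435 × 1/4 = 358.75
χ² = Σ (O − E)² / E
  purple: (997 − 1076.25)² / 1076.25 = 5.8356
  yellow: (438 − 358.75)² / 358.75 = 17.5068
χ² = 5.8356 + 17.5068 = 23.3424 ≈ 23.342

23.342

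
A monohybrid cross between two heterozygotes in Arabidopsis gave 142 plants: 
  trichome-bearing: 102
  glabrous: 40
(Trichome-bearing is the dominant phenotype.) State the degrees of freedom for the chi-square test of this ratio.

For a monohybrid cross between heterozygotes with complete dominance, the expected phenotypic ratio is 3:1.
A goodness-of-fit test with 2 phenotype classes has df = 2 − 1 = 1.

1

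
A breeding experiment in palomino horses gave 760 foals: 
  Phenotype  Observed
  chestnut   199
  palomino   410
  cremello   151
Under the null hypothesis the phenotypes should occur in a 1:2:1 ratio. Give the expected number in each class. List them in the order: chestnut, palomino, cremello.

190, 380, 190

Expected counts for N = 760 under a 1:2:1 ratio (total parts = 4):
  chestnut: 760 × 1/4 = 190
  palomino: 760 × 2/4 = 380
  cremello: 760 × 1/4 = 190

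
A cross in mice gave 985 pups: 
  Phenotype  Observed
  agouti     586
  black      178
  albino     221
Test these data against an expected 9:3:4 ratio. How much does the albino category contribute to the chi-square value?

The 9:3:4 ratio has 16 parts, so with N = 985 the expected counts are:
  agouti: 985 × 9/16 = 554.0625
  black: 985 × 3/16 = 184.6875
  albino: 985 × 4/16 = 246.25
Contribution of albino: (221 − 246.25)² / 246.25 = 2.5891

2.589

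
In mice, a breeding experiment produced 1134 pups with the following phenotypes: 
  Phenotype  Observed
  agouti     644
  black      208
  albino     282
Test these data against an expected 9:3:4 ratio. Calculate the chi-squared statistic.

The 9:3:4 ratio has 16 parts, so with N = 1134 the expected counts are:
  agouti: 1134 × 9/16 = 637.875
  black: 1134 × 3/16 = 212.625
  albino: 1134 × 4/16 = 283.5
χ² = Σ (O − E)² / E
  agouti: (644 − 637.875)² / 637.875 = 0.0588
  black: (208 − 212.625)² / 212.625 = 0.1006
  albino: (282 − 283.5)² / 283.5 = 0.0079
χ² = 0.0588 + 0.1006 + 0.0079 = 0.1673 ≈ 0.167

0.167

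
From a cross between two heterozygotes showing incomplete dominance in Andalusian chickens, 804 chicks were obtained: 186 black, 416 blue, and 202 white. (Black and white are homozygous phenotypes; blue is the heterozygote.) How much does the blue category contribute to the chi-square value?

With incomplete dominance, a heterozygote × heterozygote cross gives a 1:2:1 phenotypic ratio.
Under the 1:2:1 hypothesis (Σ ratio = 4, N = 804):
  black: 804 × 1/4 = 201
  blue: 804 × 2/4 = 402
  white: 804 × 1/4 = 201
Contribution of blue: (416 − 402)² / 402 = 0.4876

0.488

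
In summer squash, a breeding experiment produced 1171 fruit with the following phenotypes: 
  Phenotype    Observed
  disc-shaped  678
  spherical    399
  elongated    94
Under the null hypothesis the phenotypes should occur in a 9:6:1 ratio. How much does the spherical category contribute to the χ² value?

Expected counts for N = 1171 under a 9:6:1 ratio (total parts = 16):
  disc-shaped: 1171 × 9/16 = 658.6875
  spherical: 1171 × 6/16 = 439.125
  elongated: 1171 × 1/16 = 73.1875
Contribution of spherical: (399 − 439.125)² / 439.125 = 3.6664

3.666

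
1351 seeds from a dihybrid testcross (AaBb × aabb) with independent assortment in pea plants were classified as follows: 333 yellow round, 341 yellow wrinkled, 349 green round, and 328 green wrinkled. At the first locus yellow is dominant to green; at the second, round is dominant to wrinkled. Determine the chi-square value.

A dihybrid testcross with independent assortment gives a 1:1:1:1 ratio.
Total ratio parts = 4. Expected numbers out of 1351:
  yellow round: 1351 × 1/4 = 337.75
  yellow wrinkled: 1351 × 1/4 = 337.75
  green round: 1351 × 1/4 = 337.75
  green wrinkled: 1351 × 1/4 = 337.75
χ² = Σ (O − E)² / E
  yellow round: (333 − 337.75)² / 337.75 = 0.0668
  yellow wrinkled: (341 − 337.75)² / 337.75 = 0.0313
  green round: (349 − 337.75)² / 337.75 = 0.3747
  green wrinkled: (328 − 337.75)² / 337.75 = 0.2815
χ² = 0.0668 + 0.0313 + 0.3747 + 0.2815 = 0.7543 ≈ 0.754

0.754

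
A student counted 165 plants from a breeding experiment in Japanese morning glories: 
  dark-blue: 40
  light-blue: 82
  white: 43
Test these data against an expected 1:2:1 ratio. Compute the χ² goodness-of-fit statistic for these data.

0.115

Total ratio parts = 4. Expected numbers out of 165:
  dark-blue: 165 × 1/4 = 41.25
  light-blue: 165 × 2/4 = 82.5
  white: 165 × 1/4 = 41.25
χ² = Σ (O − E)² / E
  dark-blue: (40 − 41.25)² / 41.25 = 0.0379
  light-blue: (82 − 82.5)² / 82.5 = 0.0030
  white: (43 − 41.25)² / 41.25 = 0.0742
χ² = 0.0379 + 0.0030 + 0.0742 = 0.1151 ≈ 0.115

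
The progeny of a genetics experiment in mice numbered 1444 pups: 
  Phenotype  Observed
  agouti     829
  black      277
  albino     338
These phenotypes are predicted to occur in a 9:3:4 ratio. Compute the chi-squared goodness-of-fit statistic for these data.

Expected counts for N = 1444 under a 9:3:4 ratio (total parts = 16):
  agouti: 1444 × 9/16 = 812.25
  black: 1444 × 3/16 = 270.75
  albino: 1444 × 4/16 = 361
χ² = Σ (O − E)² / E
  agouti: (829 − 812.25)² / 812.25 = 0.3454
  black: (277 − 270.75)² / 270.75 = 0.1443
  albino: (338 − 361)² / 361 = 1.4654
χ² = 0.3454 + 0.1443 + 1.4654 = 1.9551 ≈ 1.955

1.955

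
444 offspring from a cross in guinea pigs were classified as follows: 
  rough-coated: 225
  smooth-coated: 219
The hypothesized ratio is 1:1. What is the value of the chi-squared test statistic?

0.081

Expected counts for N = 444 under a 1:1 ratio (total parts = 2):
  rough-coated: 444 × 1/2 = 222
  smooth-coated: 444 × 1/2 = 222
χ² = Σ (O − E)² / E
  rough-coated: (225 − 222)² / 222 = 0.0405
  smooth-coated: (219 − 222)² / 222 = 0.0405
χ² = 0.0405 + 0.0405 = 0.081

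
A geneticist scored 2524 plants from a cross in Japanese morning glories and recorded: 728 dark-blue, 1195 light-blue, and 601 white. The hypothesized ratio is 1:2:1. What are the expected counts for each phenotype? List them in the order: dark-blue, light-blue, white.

631, 1262, 631

Under the 1:2:1 hypothesis (Σ ratio = 4, N = 2524):
  dark-blue: 2524 × 1/4 = 631
  light-blue: 2524 × 2/4 = 1262
  white: 2524 × 1/4 = 631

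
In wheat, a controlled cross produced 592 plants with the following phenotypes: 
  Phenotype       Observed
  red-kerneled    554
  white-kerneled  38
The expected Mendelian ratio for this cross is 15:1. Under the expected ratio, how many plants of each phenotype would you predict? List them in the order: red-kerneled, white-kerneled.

Total ratio parts = 16. Expected numbers out of 592:
  red-kerneled: 592 × 15/16 = 555
  white-kerneled: 592 × 1/16 = 37

555, 37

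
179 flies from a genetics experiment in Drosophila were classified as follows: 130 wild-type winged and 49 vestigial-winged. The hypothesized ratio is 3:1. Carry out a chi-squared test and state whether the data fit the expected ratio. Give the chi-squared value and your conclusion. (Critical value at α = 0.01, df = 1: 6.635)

0.538; consistent

Expected counts for N = 179 under a 3:1 ratio (total parts = 4):
  wild-type winged: 179 × 3/4 = 134.25
  vestigial-winged: 179 × 1/4 = 44.75
χ² = Σ (O − E)² / E
  wild-type winged: (130 − 134.25)² / 134.25 = 0.1345
  vestigial-winged: (49 − 44.75)² / 44.75 = 0.4036
χ² = 0.1345 + 0.4036 = 0.5381 ≈ 0.538
Degrees of freedom = 2 − 1 = 1; critical value at α = 0.01 is 6.635.
Since 0.538 < 6.635, we fail to reject the null hypothesis — the data are consistent with the 3:1 ratio.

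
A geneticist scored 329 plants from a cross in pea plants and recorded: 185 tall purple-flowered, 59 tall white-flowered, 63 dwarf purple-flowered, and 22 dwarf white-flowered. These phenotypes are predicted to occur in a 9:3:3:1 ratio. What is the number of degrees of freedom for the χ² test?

3

A goodness-of-fit test with 4 phenotype classes has df = 4 − 1 = 3.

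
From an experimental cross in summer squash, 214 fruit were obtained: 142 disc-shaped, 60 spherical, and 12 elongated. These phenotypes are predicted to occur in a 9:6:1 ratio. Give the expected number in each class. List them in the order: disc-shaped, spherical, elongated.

The 9:6:1 ratio has 16 parts, so with N = 214 the expected counts are:
  disc-shaped: 214 × 9/16 = 120.375
  spherical: 214 × 6/16 = 80.25
  elongated: 214 × 1/16 = 13.375

120.375, 80.25, 13.375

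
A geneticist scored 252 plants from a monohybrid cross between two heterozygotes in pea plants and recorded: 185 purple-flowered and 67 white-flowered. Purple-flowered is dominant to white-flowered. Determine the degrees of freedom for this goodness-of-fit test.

For a monohybrid cross between heterozygotes with complete dominance, the expected phenotypic ratio is 3:1.
A goodness-of-fit test with 2 phenotype classes has df = 2 − 1 = 1.

1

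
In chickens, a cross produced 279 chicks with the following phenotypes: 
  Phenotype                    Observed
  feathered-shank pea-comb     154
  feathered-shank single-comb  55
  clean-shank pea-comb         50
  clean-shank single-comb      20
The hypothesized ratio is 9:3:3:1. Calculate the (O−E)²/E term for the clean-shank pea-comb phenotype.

0.102

Expected counts for N = 279 under a 9:3:3:1 ratio (total parts = 16):
  feathered-shank pea-comb: 279 × 9/16 = 156.9375
  feathered-shank single-comb: 279 × 3/16 = 52.3125
  clean-shank pea-comb: 279 × 3/16 = 52.3125
  clean-shank single-comb: 279 × 1/16 = 17.4375
Contribution of clean-shank pea-comb: (50 − 52.3125)² / 52.3125 = 0.1022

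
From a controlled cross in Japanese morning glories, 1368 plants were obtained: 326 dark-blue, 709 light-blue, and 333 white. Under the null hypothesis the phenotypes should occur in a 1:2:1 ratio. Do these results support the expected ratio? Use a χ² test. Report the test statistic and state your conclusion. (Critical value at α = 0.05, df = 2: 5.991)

Total ratio parts = 4. Expected numbers out of 1368:
  dark-blue: 1368 × 1/4 = 342
  light-blue: 1368 × 2/4 = 684
  white: 1368 × 1/4 = 342
χ² = Σ (O − E)² / E
  dark-blue: (326 − 342)² / 342 = 0.7485
  light-blue: (709 − 684)² / 684 = 0.9137
  white: (333 − 342)² / 342 = 0.2368
χ² = 0.7485 + 0.9137 + 0.2368 = 1.899
Degrees of freedom = 3 − 1 = 2; critical value at α = 0.05 is 5.991.
Since 1.899 < 5.991, we fail to reject the null hypothesis — the data are consistent with the 1:2:1 ratio.

1.899; consistent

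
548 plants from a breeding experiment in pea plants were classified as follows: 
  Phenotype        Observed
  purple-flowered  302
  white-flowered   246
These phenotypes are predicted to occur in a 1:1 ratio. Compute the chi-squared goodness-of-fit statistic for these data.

Total ratio parts = 2. Expected numbers out of 548:
  purple-flowered: 548 × 1/2 = 274
  white-flowered: 548 × 1/2 = 274
χ² = Σ (O − E)² / E
  purple-flowered: (302 − 274)² / 274 = 2.8613
  white-flowered: (246 − 274)² / 274 = 2.8613
χ² = 2.8613 + 2.8613 = 5.7226 ≈ 5.723

5.723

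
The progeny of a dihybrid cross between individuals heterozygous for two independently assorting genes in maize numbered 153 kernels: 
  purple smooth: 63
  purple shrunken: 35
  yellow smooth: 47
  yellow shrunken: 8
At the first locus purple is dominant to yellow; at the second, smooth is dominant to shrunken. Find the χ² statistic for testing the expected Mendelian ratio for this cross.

A dihybrid F₂ with independent assortment and complete dominance at both loci gives a 9:3:3:1 phenotypic ratio.
Total ratio parts = 16. Expected numbers out of 153:
  purple smooth: 153 × 9/16 = 86.0625
  purple shrunken: 153 × 3/16 = 28.6875
  yellow smooth: 153 × 3/16 = 28.6875
  yellow shrunken: 153 × 1/16 = 9.5625
χ² = Σ (O − E)² / E
  purple smooth: (63 − 86.0625)² / 86.0625 = 6.1801
  purple shrunken: (35 − 28.6875)² / 28.6875 = 1.3890
  yellow smooth: (47 − 28.6875)² / 28.6875 = 11.6897
  yellow shrunken: (8 − 9.5625)² / 9.5625 = 0.2553
χ² = 6.1801 + 1.3890 + 11.6897 + 0.2553 = 19.5141 ≈ 19.514

19.514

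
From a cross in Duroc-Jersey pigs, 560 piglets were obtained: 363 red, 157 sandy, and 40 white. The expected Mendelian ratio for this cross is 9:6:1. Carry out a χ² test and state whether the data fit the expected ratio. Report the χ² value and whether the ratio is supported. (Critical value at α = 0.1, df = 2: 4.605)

21.405; not consistent

Total ratio parts = 16. Expected numbers out of 560:
  red: 560 × 9/16 = 315
  sandy: 560 × 6/16 = 210
  white: 560 × 1/16 = 35
χ² = Σ (O − E)² / E
  red: (363 − 315)² / 315 = 7.3143
  sandy: (157 − 210)² / 210 = 13.3762
  white: (40 − 35)² / 35 = 0.7143
χ² = 7.3143 + 13.3762 + 0.7143 = 21.4048 ≈ 21.405
Degrees of freedom = 3 − 1 = 2; critical value at α = 0.1 is 4.605.
Since 21.405 > 4.605, we reject the null hypothesis — the data do not fit the 9:6:1 ratio.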